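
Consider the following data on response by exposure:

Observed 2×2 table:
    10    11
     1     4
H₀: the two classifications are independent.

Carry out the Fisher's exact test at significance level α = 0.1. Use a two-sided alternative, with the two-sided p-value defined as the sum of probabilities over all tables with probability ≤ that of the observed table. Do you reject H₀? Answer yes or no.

reject H₀: no

Margins: r₁=21, r₂=5, c₁=11, c₂=15, n=26
p_obs = C(21,10)·C(5,1)/C(26,11); sum pmf over tables with pmf ≤ p_obs
p-value (two-sided) = 0.35619
At α=0.1: p ≥ α → fail to reject H₀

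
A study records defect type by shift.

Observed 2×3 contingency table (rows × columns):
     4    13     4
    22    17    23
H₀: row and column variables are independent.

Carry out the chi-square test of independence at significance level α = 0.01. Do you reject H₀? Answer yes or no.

reject H₀: no

Row totals [21, 62], col totals [26, 30, 27], n=83
χ² = (4−6.58)²/6.58 + (13−7.59)²/7.59 + (4−6.83)²/6.83 + (22−19.42)²/19.42 + (17−22.41)²/22.41 + (23−20.17)²/20.17 = 8.0851
df = 2
p-value (upper-tail) = 0.01755
At α=0.01: p ≥ α → fail to reject H₀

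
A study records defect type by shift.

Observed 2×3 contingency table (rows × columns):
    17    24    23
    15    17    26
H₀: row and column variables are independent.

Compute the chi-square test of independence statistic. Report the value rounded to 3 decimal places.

test statistic = 1.212

Row totals [64, 58], col totals [32, 41, 49], n=122
χ² = (17−16.79)²/16.79 + (24−21.51)²/21.51 + (23−25.70)²/25.70 + (15−15.21)²/15.21 + (17−19.49)²/19.49 + (26−23.30)²/23.30 = 1.2116
df = 2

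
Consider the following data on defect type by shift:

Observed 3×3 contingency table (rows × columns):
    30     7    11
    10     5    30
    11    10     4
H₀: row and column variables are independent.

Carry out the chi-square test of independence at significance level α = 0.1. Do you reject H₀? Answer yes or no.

reject H₀: yes

Row totals [48, 45, 25], col totals [51, 22, 45], n=118
χ² = (30−20.75)²/20.75 + (7−8.95)²/8.95 + (11−18.31)²/18.31 + (10−19.45)²/19.45 + (5−8.39)²/8.39 + (30−17.16)²/17.16 + (11−10.81)²/10.81 + (10−4.66)²/4.66 + (4−9.53)²/9.53 = 32.3650
df = 4
p-value (upper-tail) = 0.00000
At α=0.1: p < α → reject H₀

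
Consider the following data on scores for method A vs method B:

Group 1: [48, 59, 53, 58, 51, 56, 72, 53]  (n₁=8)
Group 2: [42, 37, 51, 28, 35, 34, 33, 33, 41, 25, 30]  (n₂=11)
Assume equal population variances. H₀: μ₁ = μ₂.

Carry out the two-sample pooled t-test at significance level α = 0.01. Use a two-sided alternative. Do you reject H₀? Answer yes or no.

reject H₀: yes

x̄₁=56.250, s₁=7.324, n₁=8
x̄₂=35.364, s₂=7.256, n₂=11
s_p² = [7·7.324² + 10·7.256²]/17 = 53.0615
SE = √(s_p²·(1/8+1/11)) = 3.3847
t = (56.250−35.364)/3.3847 = 6.1707
df = 17
p-value (two-sided) = 0.00001
At α=0.01: p < α → reject H₀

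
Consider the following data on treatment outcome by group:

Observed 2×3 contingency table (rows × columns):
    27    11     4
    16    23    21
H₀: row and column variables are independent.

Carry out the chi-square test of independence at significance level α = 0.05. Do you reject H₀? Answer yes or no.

Row totals [42, 60], col totals [43, 34, 25], n=102
χ² = (27−17.71)²/17.71 + (11−14.00)²/14.00 + (4−10.29)²/10.29 + (16−25.29)²/25.29 + (23−20.00)²/20.00 + (21−14.71)²/14.71 = 15.9288
df = 2
p-value (upper-tail) = 0.00035
At α=0.05: p < α → reject H₀

reject H₀: yes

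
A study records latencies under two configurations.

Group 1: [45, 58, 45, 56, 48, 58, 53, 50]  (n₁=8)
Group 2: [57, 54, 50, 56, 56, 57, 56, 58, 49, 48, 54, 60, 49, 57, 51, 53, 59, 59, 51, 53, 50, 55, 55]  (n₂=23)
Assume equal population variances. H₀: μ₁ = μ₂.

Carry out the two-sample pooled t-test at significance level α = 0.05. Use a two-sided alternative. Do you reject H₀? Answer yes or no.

x̄₁=51.625, s₁=5.423, n₁=8
x̄₂=54.217, s₂=3.567, n₂=23
s_p² = [7·5.423² + 22·3.567²]/29 = 16.7513
SE = √(s_p²·(1/8+1/23)) = 1.6799
t = (51.625−54.217)/1.6799 = -1.5431
df = 29
p-value (two-sided) = 0.13364
At α=0.05: p ≥ α → fail to reject H₀

reject H₀: no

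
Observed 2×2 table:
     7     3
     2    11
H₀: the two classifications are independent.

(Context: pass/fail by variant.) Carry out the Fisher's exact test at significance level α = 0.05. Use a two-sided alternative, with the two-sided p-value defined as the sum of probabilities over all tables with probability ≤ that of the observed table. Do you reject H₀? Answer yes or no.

Margins: r₁=10, r₂=13, c₁=9, c₂=14, n=23
p_obs = C(10,7)·C(13,2)/C(23,9); sum pmf over tables with pmf ≤ p_obs
p-value (two-sided) = 0.01306
At α=0.05: p < α → reject H₀

reject H₀: yes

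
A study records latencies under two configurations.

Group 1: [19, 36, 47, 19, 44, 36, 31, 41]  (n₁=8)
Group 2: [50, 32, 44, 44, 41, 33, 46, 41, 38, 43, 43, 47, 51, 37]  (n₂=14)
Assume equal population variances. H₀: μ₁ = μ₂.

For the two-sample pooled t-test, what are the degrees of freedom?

df = n₁ + n₂ − 2 = 8 + 14 − 2 = 20

degrees of freedom = 20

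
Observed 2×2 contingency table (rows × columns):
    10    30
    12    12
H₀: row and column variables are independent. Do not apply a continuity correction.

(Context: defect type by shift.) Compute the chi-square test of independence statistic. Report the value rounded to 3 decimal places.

Row totals [40, 24], col totals [22, 42], n=64
χ² = (10−13.75)²/13.75 + (30−26.25)²/26.25 + (12−8.25)²/8.25 + (12−15.75)²/15.75 = 4.1558
df = 1

test statistic = 4.156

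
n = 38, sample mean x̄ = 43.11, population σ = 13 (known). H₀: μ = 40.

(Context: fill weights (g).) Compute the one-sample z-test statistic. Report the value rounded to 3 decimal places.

SE = σ/√n = 13/√38 = 2.1089
z = (x̄−μ₀)/SE = (43.11−40)/2.1089 = 1.4747

test statistic = 1.475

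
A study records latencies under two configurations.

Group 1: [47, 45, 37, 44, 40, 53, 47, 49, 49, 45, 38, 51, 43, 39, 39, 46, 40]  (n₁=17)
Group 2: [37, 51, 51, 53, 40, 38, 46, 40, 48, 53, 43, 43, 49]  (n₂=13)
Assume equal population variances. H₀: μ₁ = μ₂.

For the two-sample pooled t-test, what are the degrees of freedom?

df = n₁ + n₂ − 2 = 17 + 13 − 2 = 28

degrees of freedom = 28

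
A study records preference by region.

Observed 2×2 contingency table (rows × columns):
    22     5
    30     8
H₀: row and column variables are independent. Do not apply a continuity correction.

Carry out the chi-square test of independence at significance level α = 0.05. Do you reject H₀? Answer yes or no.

reject H₀: no

Row totals [27, 38], col totals [52, 13], n=65
χ² = (22−21.60)²/21.60 + (5−5.40)²/5.40 + (30−30.40)²/30.40 + (8−7.60)²/7.60 = 0.0634
df = 1
p-value (upper-tail) = 0.80127
At α=0.05: p ≥ α → fail to reject H₀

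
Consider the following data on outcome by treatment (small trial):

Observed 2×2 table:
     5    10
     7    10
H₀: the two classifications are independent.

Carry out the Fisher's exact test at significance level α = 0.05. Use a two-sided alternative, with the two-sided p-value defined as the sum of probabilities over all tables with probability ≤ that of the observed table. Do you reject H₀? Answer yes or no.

reject H₀: no

Margins: r₁=15, r₂=17, c₁=12, c₂=20, n=32
p_obs = C(15,5)·C(17,7)/C(32,12); sum pmf over tables with pmf ≤ p_obs
p-value (two-sided) = 0.72567
At α=0.05: p ≥ α → fail to reject H₀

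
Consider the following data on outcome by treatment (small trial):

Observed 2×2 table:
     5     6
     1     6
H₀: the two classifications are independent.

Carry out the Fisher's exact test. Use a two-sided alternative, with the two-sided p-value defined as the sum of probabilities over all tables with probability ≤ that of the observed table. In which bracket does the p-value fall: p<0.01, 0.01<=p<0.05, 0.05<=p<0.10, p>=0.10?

Margins: r₁=11, r₂=7, c₁=6, c₂=12, n=18
p_obs = C(11,5)·C(7,1)/C(18,6); sum pmf over tables with pmf ≤ p_obs
p-value (two-sided) = 0.31561
→ bracket: p>=0.10

p-value bracket: p>=0.10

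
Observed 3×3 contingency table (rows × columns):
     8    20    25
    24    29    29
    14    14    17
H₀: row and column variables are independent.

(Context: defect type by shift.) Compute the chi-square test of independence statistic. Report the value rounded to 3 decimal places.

test statistic = 4.746

Row totals [53, 82, 45], col totals [46, 63, 71], n=180
χ² = (8−13.54)²/13.54 + (20−18.55)²/18.55 + (25−20.91)²/20.91 + (24−20.96)²/20.96 + (29−28.70)²/28.70 + (29−32.34)²/32.34 + (14−11.50)²/11.50 + (14−15.75)²/15.75 + (17−17.75)²/17.75 = 4.7458
df = 4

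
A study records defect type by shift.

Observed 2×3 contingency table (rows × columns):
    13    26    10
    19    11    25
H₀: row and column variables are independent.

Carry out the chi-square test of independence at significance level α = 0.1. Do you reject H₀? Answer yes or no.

reject H₀: yes

Row totals [49, 55], col totals [32, 37, 35], n=104
χ² = (13−15.08)²/15.08 + (26−17.43)²/17.43 + (10−16.49)²/16.49 + (19−16.92)²/16.92 + (11−19.57)²/19.57 + (25−18.51)²/18.51 = 13.3329
df = 2
p-value (upper-tail) = 0.00127
At α=0.1: p < α → reject H₀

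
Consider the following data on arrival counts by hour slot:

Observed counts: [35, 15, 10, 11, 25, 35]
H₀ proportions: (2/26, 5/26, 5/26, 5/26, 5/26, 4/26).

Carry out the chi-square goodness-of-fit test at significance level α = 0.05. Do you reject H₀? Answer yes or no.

n = 131; E_i = n·p_i = [10.08, 25.19, 25.19, 25.19, 25.19, 20.15]
χ² = (35−10.08)²/10.08 + (15−25.19)²/25.19 + (10−25.19)²/25.19 + (11−25.19)²/25.19 + (25−25.19)²/25.19 + (35−20.15)²/20.15 = 93.8603
df = 5
p-value (upper-tail) = 0.00000
At α=0.05: p < α → reject H₀

reject H₀: yes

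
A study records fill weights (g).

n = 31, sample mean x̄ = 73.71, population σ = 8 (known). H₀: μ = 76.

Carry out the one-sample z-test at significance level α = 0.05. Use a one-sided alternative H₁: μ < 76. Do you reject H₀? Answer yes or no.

SE = σ/√n = 8/√31 = 1.4368
z = (x̄−μ₀)/SE = (73.71−76)/1.4368 = -1.5938
p-value (one-sided, H₁ less) = 0.05549
At α=0.05: p ≥ α → fail to reject H₀

reject H₀: no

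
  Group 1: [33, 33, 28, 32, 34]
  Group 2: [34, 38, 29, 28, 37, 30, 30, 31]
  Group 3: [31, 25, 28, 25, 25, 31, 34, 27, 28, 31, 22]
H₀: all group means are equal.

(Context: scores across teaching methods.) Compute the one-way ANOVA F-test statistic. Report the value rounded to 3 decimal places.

Group means [32.00, 32.12, 27.91], grand mean 30.167
SSB = Σnᵢ(x̄ᵢ−x̄)² = 103.549; SSW = ΣΣ(x−x̄ᵢ)² = 247.784
MSB = 103.549/2 = 51.7746; MSW = 247.784/21 = 11.7992
F = MSB/MSW = 4.3880
df = (2, 21)

test statistic = 4.388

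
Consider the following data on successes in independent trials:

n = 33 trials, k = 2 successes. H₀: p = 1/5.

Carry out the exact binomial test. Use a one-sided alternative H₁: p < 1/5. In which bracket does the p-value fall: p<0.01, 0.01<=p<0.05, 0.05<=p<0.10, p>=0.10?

Exact binomial: n=33, k=2, p₀=1/5=0.2000
P(X≤2) from Σ C(n,i)·p₀^i·(1−p₀)^(n−i)
p-value (one-sided, H₁ less) = 0.02678
→ bracket: 0.01<=p<0.05

p-value bracket: 0.01<=p<0.05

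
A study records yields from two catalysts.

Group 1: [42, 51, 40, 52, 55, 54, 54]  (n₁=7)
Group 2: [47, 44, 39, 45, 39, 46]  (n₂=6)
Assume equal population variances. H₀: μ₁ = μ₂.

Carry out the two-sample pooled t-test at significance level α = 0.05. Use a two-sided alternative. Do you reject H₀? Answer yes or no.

reject H₀: yes

x̄₁=49.714, s₁=6.130, n₁=7
x̄₂=43.333, s₂=3.502, n₂=6
s_p² = [6·6.130² + 5·3.502²]/11 = 26.0693
SE = √(s_p²·(1/7+1/6)) = 2.8406
t = (49.714−43.333)/2.8406 = 2.2463
df = 11
p-value (two-sided) = 0.04619
At α=0.05: p < α → reject H₀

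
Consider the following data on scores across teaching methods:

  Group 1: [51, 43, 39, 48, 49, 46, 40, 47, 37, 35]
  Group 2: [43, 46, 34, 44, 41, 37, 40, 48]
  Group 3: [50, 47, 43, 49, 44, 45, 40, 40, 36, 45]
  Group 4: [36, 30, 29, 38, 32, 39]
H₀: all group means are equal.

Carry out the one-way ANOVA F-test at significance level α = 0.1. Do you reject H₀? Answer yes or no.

Group means [43.50, 41.62, 43.90, 34.00], grand mean 41.500
SSB = Σnᵢ(x̄ᵢ−x̄)² = 435.225; SSW = ΣΣ(x−x̄ᵢ)² = 681.275
MSB = 435.225/3 = 145.0750; MSW = 681.275/30 = 22.7092
F = MSB/MSW = 6.3884
df = (3, 30)
p-value (upper-tail) = 0.00177
At α=0.1: p < α → reject H₀

reject H₀: yes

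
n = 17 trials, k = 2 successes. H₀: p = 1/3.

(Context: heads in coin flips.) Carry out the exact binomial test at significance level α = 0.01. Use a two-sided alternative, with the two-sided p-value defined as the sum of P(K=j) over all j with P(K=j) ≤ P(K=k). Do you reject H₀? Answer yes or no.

Exact binomial: n=17, k=2, p₀=1/3=0.3333
P(X=j) = C(n,j)·p₀^j·(1−p₀)^(n−j); p = Σ P(X=j) over j with P(X=j) ≤ P(X=2)
p-value (two-sided) = 0.07144
At α=0.01: p ≥ α → fail to reject H₀

reject H₀: no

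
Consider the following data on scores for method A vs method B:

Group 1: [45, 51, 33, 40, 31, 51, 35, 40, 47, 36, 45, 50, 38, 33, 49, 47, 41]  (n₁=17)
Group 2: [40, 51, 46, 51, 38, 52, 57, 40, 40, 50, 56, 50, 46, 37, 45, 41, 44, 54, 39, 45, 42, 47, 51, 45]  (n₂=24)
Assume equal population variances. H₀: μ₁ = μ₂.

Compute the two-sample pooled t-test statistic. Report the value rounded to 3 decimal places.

test statistic = -2.148

x̄₁=41.882, s₁=6.781, n₁=17
x̄₂=46.125, s₂=5.818, n₂=24
s_p² = [16·6.781² + 23·5.818²]/39 = 38.8305
SE = √(s_p²·(1/17+1/24)) = 1.9754
t = (41.882−46.125)/1.9754 = -2.1478
df = 39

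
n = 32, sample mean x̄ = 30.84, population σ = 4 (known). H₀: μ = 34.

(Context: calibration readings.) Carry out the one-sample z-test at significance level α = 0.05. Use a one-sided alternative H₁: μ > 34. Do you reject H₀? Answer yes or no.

reject H₀: no

SE = σ/√n = 4/√32 = 0.7071
z = (x̄−μ₀)/SE = (30.84−34)/0.7071 = -4.4689
p-value (one-sided, H₁ greater) = 1.00000
At α=0.05: p ≥ α → fail to reject H₀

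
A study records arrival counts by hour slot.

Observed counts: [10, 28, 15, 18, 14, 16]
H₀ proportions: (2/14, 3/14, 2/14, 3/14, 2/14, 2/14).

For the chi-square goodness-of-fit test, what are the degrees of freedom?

df = k − 1 = 6 − 1 = 5

degrees of freedom = 5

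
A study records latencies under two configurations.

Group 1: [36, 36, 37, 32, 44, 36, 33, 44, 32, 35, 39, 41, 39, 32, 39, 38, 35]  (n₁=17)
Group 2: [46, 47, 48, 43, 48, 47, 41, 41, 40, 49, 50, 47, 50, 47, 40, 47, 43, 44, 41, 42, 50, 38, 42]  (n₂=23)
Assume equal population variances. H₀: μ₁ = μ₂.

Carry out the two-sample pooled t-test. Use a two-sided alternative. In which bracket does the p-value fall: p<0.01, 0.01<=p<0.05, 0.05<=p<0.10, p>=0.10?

x̄₁=36.941, s₁=3.783, n₁=17
x̄₂=44.826, s₂=3.713, n₂=23
s_p² = [16·3.783² + 22·3.713²]/38 = 14.0065
SE = √(s_p²·(1/17+1/23)) = 1.1970
t = (36.941−44.826)/1.1970 = -6.5870
df = 38
p-value (two-sided) = 0.00000
→ bracket: p<0.01

p-value bracket: p<0.01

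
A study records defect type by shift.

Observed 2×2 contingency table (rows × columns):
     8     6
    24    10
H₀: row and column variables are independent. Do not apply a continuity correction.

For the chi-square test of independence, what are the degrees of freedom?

degrees of freedom = 1

df = (r−1)(c−1) = (2−1)·(2−1) = 1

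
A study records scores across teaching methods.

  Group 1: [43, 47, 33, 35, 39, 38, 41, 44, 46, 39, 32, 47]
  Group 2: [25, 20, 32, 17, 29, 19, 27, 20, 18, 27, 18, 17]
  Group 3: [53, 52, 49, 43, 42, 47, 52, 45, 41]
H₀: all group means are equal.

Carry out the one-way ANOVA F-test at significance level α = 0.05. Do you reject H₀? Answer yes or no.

reject H₀: yes

Group means [40.33, 22.42, 47.11], grand mean 35.667
SSB = Σnᵢ(x̄ᵢ−x̄)² = 3546.861; SSW = ΣΣ(x−x̄ᵢ)² = 778.472
MSB = 3546.861/2 = 1773.4306; MSW = 778.472/30 = 25.9491
F = MSB/MSW = 68.3427
df = (2, 30)
p-value (upper-tail) = 0.00000
At α=0.05: p < α → reject H₀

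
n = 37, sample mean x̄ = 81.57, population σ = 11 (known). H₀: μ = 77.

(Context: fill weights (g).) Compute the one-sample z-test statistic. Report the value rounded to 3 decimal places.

SE = σ/√n = 11/√37 = 1.8084
z = (x̄−μ₀)/SE = (81.57−77)/1.8084 = 2.5271

test statistic = 2.527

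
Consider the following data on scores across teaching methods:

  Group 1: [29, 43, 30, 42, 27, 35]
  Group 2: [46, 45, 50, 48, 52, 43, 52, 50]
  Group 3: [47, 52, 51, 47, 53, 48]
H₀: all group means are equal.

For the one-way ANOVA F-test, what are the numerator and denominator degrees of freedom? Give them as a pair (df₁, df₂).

k = 3 groups, N = 20 total
df = (k−1, N−k) = (3−1, 20−3) = (2, 17)

degrees of freedom = [2, 17]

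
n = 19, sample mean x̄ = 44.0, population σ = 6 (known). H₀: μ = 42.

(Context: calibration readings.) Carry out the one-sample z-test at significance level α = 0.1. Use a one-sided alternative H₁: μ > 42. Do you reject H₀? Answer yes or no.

SE = σ/√n = 6/√19 = 1.3765
z = (x̄−μ₀)/SE = (44.0−42)/1.3765 = 1.4530
p-value (one-sided, H₁ greater) = 0.07312
At α=0.1: p < α → reject H₀

reject H₀: yes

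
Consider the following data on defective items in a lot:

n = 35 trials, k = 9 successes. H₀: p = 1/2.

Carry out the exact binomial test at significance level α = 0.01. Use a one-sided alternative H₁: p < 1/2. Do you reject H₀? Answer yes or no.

reject H₀: yes

Exact binomial: n=35, k=9, p₀=1/2=0.5000
P(X≤9) from Σ C(n,i)·p₀^i·(1−p₀)^(n−i)
p-value (one-sided, H₁ less) = 0.00299
At α=0.01: p < α → reject H₀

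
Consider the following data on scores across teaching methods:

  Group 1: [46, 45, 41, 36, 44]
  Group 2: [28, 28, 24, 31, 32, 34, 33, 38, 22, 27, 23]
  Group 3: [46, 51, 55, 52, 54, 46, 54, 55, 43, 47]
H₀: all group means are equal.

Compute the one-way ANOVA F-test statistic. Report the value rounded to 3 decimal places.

Group means [42.40, 29.09, 50.30], grand mean 39.808
SSB = Σnᵢ(x̄ᵢ−x̄)² = 2397.829; SSW = ΣΣ(x−x̄ᵢ)² = 492.209
MSB = 2397.829/2 = 1198.9147; MSW = 492.209/23 = 21.4004
F = MSB/MSW = 56.0230
df = (2, 23)

test statistic = 56.023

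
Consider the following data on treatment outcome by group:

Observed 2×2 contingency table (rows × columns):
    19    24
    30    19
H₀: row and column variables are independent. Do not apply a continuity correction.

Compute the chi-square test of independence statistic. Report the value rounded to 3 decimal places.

Row totals [43, 49], col totals [49, 43], n=92
χ² = (19−22.90)²/22.90 + (24−20.10)²/20.10 + (30−26.10)²/26.10 + (19−22.90)²/22.90 = 2.6708
df = 1

test statistic = 2.671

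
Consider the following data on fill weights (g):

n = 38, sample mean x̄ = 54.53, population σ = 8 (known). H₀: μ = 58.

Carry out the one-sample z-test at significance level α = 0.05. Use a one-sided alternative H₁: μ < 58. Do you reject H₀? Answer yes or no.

SE = σ/√n = 8/√38 = 1.2978
z = (x̄−μ₀)/SE = (54.53−58)/1.2978 = -2.6738
p-value (one-sided, H₁ less) = 0.00375
At α=0.05: p < α → reject H₀

reject H₀: yes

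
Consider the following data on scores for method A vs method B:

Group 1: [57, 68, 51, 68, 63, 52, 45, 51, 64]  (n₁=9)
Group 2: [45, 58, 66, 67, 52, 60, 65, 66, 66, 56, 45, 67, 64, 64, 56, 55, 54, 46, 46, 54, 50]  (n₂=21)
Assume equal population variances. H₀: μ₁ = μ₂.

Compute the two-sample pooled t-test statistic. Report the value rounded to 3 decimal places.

test statistic = 0.134

x̄₁=57.667, s₁=8.396, n₁=9
x̄₂=57.238, s₂=7.880, n₂=21
s_p² = [8·8.396² + 20·7.880²]/28 = 64.4932
SE = √(s_p²·(1/9+1/21)) = 3.1995
t = (57.667−57.238)/3.1995 = 0.1339
df = 28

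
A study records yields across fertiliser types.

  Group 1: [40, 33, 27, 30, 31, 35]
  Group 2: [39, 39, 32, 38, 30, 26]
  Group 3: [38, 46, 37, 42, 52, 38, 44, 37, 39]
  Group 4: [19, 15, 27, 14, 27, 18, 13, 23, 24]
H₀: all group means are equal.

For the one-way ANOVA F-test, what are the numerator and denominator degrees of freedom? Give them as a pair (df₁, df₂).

k = 4 groups, N = 30 total
df = (k−1, N−k) = (4−1, 30−4) = (3, 26)

degrees of freedom = [3, 26]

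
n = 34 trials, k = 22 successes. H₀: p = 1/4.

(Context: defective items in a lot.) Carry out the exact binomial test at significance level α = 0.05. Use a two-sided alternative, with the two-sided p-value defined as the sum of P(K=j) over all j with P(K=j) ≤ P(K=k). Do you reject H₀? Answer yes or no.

Exact binomial: n=34, k=22, p₀=1/4=0.2500
P(X=j) = C(n,j)·p₀^j·(1−p₀)^(n−j); p = Σ P(X=j) over j with P(X=j) ≤ P(X=22)
p-value (two-sided) = 0.00000
At α=0.05: p < α → reject H₀

reject H₀: yes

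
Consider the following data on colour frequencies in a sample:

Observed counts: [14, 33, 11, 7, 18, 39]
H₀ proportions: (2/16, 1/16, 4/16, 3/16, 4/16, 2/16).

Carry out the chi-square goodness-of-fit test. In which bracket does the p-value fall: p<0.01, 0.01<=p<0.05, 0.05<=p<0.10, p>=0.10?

n = 122; E_i = n·p_i = [15.25, 7.62, 30.50, 22.88, 30.50, 15.25]
χ² = (14−15.25)²/15.25 + (33−7.62)²/7.62 + (11−30.50)²/30.50 + (7−22.88)²/22.88 + (18−30.50)²/30.50 + (39−15.25)²/15.25 = 150.1421
df = 5
p-value (upper-tail) = 0.00000
→ bracket: p<0.01

p-value bracket: p<0.01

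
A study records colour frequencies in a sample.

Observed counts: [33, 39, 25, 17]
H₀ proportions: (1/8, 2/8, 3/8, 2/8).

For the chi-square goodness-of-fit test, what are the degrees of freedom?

df = k − 1 = 4 − 1 = 3

degrees of freedom = 3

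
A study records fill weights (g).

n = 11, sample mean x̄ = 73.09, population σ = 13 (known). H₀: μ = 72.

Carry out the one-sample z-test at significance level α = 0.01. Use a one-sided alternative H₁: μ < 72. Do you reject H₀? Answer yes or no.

reject H₀: no

SE = σ/√n = 13/√11 = 3.9196
z = (x̄−μ₀)/SE = (73.09−72)/3.9196 = 0.2781
p-value (one-sided, H₁ less) = 0.60953
At α=0.01: p ≥ α → fail to reject H₀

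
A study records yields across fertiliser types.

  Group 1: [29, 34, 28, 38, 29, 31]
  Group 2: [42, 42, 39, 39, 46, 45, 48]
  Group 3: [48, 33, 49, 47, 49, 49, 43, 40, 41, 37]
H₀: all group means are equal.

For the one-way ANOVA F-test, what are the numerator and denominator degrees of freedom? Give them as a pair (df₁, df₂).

degrees of freedom = [2, 20]

k = 3 groups, N = 23 total
df = (k−1, N−k) = (3−1, 23−3) = (2, 20)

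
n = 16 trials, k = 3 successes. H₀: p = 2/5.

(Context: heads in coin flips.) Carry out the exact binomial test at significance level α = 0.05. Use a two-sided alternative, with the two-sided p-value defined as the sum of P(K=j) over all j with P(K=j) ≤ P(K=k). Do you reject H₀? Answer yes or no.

reject H₀: no

Exact binomial: n=16, k=3, p₀=2/5=0.4000
P(X=j) = C(n,j)·p₀^j·(1−p₀)^(n−j); p = Σ P(X=j) over j with P(X=j) ≤ P(X=3)
p-value (two-sided) = 0.12347
At α=0.05: p ≥ α → fail to reject H₀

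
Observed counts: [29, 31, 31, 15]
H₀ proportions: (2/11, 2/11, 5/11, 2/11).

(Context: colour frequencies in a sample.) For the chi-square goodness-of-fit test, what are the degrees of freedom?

degrees of freedom = 3

df = k − 1 = 4 − 1 = 3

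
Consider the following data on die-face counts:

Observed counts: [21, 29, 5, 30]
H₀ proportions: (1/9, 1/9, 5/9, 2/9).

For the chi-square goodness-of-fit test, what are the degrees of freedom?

degrees of freedom = 3

df = k − 1 = 4 − 1 = 3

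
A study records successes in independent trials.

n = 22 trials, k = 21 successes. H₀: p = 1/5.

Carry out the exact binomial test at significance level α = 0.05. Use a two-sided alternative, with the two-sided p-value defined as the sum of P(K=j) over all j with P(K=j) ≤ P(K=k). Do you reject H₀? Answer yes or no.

Exact binomial: n=22, k=21, p₀=1/5=0.2000
P(X=j) = C(n,j)·p₀^j·(1−p₀)^(n−j); p = Σ P(X=j) over j with P(X=j) ≤ P(X=21)
p-value (two-sided) = 0.00000
At α=0.05: p < α → reject H₀

reject H₀: yes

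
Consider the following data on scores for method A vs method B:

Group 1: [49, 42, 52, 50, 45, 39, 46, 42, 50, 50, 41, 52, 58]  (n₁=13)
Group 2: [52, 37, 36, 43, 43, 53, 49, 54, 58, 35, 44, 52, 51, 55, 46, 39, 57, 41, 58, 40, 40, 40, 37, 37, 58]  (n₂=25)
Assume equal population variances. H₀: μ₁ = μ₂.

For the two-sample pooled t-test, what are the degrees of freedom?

degrees of freedom = 36

df = n₁ + n₂ − 2 = 13 + 25 − 2 = 36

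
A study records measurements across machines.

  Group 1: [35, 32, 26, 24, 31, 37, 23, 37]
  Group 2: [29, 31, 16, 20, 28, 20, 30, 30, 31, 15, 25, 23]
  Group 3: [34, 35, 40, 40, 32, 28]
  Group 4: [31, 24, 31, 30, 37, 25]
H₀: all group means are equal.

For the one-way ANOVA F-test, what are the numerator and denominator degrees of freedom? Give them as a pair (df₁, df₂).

degrees of freedom = [3, 28]

k = 4 groups, N = 32 total
df = (k−1, N−k) = (4−1, 32−4) = (3, 28)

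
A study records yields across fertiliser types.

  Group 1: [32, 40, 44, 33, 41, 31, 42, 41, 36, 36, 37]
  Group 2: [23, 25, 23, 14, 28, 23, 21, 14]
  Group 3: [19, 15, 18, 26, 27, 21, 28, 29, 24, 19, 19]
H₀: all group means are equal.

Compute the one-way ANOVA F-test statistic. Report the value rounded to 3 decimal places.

test statistic = 39.346

Group means [37.55, 21.38, 22.27], grand mean 27.633
SSB = Σnᵢ(x̄ᵢ−x̄)² = 1710.183; SSW = ΣΣ(x−x̄ᵢ)² = 586.784
MSB = 1710.183/2 = 855.0913; MSW = 586.784/27 = 21.7327
F = MSB/MSW = 39.3458
df = (2, 27)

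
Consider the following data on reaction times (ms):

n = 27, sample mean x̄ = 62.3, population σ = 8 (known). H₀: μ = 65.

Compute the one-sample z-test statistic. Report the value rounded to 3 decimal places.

SE = σ/√n = 8/√27 = 1.5396
z = (x̄−μ₀)/SE = (62.3−65)/1.5396 = -1.7537

test statistic = -1.754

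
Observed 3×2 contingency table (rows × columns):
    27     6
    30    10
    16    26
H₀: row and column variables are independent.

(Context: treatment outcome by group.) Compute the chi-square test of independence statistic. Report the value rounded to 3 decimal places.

test statistic = 18.751

Row totals [33, 40, 42], col totals [73, 42], n=115
χ² = (27−20.95)²/20.95 + (6−12.05)²/12.05 + (30−25.39)²/25.39 + (10−14.61)²/14.61 + (16−26.66)²/26.66 + (26−15.34)²/15.34 = 18.7506
df = 2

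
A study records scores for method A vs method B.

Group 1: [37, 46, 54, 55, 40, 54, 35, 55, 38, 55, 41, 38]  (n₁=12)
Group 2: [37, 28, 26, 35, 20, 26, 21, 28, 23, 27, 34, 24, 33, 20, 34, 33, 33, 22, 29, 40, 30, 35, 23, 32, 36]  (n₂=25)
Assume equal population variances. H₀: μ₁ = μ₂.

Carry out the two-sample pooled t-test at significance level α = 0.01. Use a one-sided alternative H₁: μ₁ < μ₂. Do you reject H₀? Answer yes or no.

x̄₁=45.667, s₁=8.316, n₁=12
x̄₂=29.160, s₂=5.807, n₂=25
s_p² = [11·8.316² + 24·5.807²]/35 = 44.8579
SE = √(s_p²·(1/12+1/25)) = 2.3521
t = (45.667−29.160)/2.3521 = 7.0178
df = 35
p-value (one-sided, H₁ less) = 1.00000
At α=0.01: p ≥ α → fail to reject H₀

reject H₀: no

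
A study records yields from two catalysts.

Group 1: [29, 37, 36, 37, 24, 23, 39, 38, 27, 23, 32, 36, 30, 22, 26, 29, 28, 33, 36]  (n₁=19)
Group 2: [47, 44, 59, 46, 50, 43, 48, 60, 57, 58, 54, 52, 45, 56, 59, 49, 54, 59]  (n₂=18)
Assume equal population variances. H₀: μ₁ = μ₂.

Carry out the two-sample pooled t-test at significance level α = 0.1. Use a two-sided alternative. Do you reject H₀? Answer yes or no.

x̄₁=30.789, s₁=5.682, n₁=19
x̄₂=52.222, s₂=5.837, n₂=18
s_p² = [18·5.682² + 17·5.837²]/35 = 33.1505
SE = √(s_p²·(1/19+1/18)) = 1.8938
t = (30.789−52.222)/1.8938 = -11.3173
df = 35
p-value (two-sided) = 0.00000
At α=0.1: p < α → reject H₀

reject H₀: yes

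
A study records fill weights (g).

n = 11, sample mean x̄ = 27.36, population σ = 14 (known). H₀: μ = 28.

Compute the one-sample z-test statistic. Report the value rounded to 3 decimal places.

SE = σ/√n = 14/√11 = 4.2212
z = (x̄−μ₀)/SE = (27.36−28)/4.2212 = -0.1516

test statistic = -0.152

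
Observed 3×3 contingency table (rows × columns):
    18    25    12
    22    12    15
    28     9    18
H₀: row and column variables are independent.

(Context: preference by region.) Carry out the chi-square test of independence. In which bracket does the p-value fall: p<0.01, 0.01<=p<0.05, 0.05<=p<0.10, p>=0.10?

p-value bracket: 0.01<=p<0.05

Row totals [55, 49, 55], col totals [68, 46, 45], n=159
χ² = (18−23.52)²/23.52 + (25−15.91)²/15.91 + (12−15.57)²/15.57 + (22−20.96)²/20.96 + (12−14.18)²/14.18 + (15−13.87)²/13.87 + (28−23.52)²/23.52 + (9−15.91)²/15.91 + (18−15.57)²/15.57 = 12.0179
df = 4
p-value (upper-tail) = 0.01722
→ bracket: 0.01<=p<0.05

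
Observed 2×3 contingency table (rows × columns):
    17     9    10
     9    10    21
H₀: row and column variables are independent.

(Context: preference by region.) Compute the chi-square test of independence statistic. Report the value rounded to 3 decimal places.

Row totals [36, 40], col totals [26, 19, 31], n=76
χ² = (17−12.32)²/12.32 + (9−9.00)²/9.00 + (10−14.68)²/14.68 + (9−13.68)²/13.68 + (10−10.00)²/10.00 + (21−16.32)²/16.32 = 6.2241
df = 2

test statistic = 6.224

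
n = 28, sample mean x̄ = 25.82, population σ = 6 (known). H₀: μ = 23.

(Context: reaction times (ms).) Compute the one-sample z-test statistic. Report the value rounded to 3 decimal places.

test statistic = 2.487

SE = σ/√n = 6/√28 = 1.1339
z = (x̄−μ₀)/SE = (25.82−23)/1.1339 = 2.4870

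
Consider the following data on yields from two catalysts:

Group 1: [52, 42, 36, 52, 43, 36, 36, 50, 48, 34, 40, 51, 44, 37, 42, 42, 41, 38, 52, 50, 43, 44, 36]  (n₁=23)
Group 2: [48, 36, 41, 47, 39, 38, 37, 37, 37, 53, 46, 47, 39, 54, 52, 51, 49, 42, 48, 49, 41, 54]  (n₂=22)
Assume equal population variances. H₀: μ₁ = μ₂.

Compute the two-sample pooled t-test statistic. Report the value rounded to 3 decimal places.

x̄₁=43.000, s₁=5.977, n₁=23
x̄₂=44.773, s₂=6.187, n₂=22
s_p² = [22·5.977² + 21·6.187²]/43 = 36.9736
SE = √(s_p²·(1/23+1/22)) = 1.8133
t = (43.000−44.773)/1.8133 = -0.9776
df = 43

test statistic = -0.978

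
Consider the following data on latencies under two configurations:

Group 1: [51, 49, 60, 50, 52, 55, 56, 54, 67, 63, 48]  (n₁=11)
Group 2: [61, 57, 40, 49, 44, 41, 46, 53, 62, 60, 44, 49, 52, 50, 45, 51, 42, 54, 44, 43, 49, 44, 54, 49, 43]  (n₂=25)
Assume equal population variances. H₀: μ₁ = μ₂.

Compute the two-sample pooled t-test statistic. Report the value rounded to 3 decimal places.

x̄₁=55.000, s₁=6.083, n₁=11
x̄₂=49.040, s₂=6.354, n₂=25
s_p² = [10·6.083² + 24·6.354²]/34 = 39.3812
SE = √(s_p²·(1/11+1/25)) = 2.2705
t = (55.000−49.040)/2.2705 = 2.6249
df = 34

test statistic = 2.625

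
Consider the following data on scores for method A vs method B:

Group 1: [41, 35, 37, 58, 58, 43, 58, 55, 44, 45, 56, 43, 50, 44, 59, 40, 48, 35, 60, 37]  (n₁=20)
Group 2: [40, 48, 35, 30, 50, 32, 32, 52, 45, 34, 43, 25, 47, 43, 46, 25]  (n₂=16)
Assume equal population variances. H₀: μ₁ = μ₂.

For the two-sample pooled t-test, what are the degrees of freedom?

degrees of freedom = 34

df = n₁ + n₂ − 2 = 20 + 16 − 2 = 34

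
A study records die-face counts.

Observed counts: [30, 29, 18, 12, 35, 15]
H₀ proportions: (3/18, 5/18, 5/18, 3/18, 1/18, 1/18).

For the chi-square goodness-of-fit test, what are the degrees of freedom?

df = k − 1 = 6 − 1 = 5

degrees of freedom = 5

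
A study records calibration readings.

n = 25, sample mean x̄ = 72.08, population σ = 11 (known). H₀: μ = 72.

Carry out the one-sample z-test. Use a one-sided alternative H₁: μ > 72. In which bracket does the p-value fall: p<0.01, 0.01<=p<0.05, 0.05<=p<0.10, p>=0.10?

SE = σ/√n = 11/√25 = 2.2000
z = (x̄−μ₀)/SE = (72.08−72)/2.2000 = 0.0364
p-value (one-sided, H₁ greater) = 0.48550
→ bracket: p>=0.10

p-value bracket: p>=0.10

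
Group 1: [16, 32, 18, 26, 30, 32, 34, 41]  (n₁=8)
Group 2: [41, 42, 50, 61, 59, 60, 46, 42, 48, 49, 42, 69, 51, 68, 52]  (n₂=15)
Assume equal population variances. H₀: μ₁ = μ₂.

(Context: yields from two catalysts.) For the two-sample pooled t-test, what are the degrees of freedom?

degrees of freedom = 21

df = n₁ + n₂ − 2 = 8 + 15 − 2 = 21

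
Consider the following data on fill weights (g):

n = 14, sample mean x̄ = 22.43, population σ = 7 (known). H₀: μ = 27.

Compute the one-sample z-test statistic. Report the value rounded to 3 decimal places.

SE = σ/√n = 7/√14 = 1.8708
z = (x̄−μ₀)/SE = (22.43−27)/1.8708 = -2.4428

test statistic = -2.443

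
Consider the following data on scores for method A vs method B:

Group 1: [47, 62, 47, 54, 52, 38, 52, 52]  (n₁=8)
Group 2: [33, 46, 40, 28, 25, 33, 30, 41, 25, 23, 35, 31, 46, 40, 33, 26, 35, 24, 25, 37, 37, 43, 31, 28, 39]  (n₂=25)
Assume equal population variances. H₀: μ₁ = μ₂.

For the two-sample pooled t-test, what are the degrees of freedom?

df = n₁ + n₂ − 2 = 8 + 25 − 2 = 31

degrees of freedom = 31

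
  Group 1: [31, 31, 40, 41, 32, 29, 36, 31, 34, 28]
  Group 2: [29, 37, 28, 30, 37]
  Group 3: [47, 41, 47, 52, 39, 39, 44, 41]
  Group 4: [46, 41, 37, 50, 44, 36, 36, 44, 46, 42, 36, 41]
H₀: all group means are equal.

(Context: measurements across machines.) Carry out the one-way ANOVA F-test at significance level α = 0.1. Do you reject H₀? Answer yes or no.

reject H₀: yes

Group means [33.30, 32.20, 43.75, 41.58], grand mean 38.371
SSB = Σnᵢ(x̄ᵢ−x̄)² = 802.855; SSW = ΣΣ(x−x̄ᵢ)² = 641.317
MSB = 802.855/3 = 267.6183; MSW = 641.317/31 = 20.6876
F = MSB/MSW = 12.9361
df = (3, 31)
p-value (upper-tail) = 0.00001
At α=0.1: p < α → reject H₀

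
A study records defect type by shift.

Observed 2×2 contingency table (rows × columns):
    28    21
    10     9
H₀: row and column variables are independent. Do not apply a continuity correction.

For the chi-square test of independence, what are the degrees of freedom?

degrees of freedom = 1

df = (r−1)(c−1) = (2−1)·(2−1) = 1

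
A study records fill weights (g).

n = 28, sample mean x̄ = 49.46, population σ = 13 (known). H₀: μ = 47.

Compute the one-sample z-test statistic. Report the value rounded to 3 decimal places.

test statistic = 1.001

SE = σ/√n = 13/√28 = 2.4568
z = (x̄−μ₀)/SE = (49.46−47)/2.4568 = 1.0013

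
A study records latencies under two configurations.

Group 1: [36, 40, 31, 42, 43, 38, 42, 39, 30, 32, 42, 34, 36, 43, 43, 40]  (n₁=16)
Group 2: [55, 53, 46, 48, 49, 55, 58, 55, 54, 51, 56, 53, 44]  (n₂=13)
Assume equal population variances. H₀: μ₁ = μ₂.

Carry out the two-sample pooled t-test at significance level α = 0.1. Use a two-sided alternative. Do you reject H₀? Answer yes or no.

reject H₀: yes

x̄₁=38.188, s₁=4.505, n₁=16
x̄₂=52.077, s₂=4.192, n₂=13
s_p² = [15·4.505² + 12·4.192²]/27 = 19.0874
SE = √(s_p²·(1/16+1/13)) = 1.6313
t = (38.188−52.077)/1.6313 = -8.5142
df = 27
p-value (two-sided) = 0.00000
At α=0.1: p < α → reject H₀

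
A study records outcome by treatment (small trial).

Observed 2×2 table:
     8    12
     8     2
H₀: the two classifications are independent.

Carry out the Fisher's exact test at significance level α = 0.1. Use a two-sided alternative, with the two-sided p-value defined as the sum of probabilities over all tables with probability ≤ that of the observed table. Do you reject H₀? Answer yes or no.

Margins: r₁=20, r₂=10, c₁=16, c₂=14, n=30
p_obs = C(20,8)·C(10,8)/C(30,16); sum pmf over tables with pmf ≤ p_obs
p-value (two-sided) = 0.05767
At α=0.1: p < α → reject H₀

reject H₀: yes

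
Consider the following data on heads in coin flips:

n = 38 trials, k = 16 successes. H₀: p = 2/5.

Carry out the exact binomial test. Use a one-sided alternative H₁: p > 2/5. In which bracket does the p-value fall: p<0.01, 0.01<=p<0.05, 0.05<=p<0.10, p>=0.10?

Exact binomial: n=38, k=16, p₀=2/5=0.4000
P(X≥16) from Σ C(n,i)·p₀^i·(1−p₀)^(n−i)
p-value (one-sided, H₁ greater) = 0.45614
→ bracket: p>=0.10

p-value bracket: p>=0.10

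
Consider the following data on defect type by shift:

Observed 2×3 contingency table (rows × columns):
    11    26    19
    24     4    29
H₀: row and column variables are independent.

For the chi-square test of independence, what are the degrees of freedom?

df = (r−1)(c−1) = (2−1)·(3−1) = 2

degrees of freedom = 2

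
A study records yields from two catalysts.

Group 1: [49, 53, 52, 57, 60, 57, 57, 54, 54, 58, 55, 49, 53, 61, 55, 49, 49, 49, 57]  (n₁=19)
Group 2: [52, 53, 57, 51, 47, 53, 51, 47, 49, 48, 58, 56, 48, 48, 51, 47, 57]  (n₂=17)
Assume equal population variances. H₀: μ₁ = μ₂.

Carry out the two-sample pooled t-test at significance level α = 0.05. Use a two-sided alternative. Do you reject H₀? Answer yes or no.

x̄₁=54.105, s₁=3.871, n₁=19
x̄₂=51.353, s₂=3.807, n₂=17
s_p² = [18·3.871² + 16·3.807²]/34 = 14.7551
SE = √(s_p²·(1/19+1/17)) = 1.2824
t = (54.105−51.353)/1.2824 = 2.1462
df = 34
p-value (two-sided) = 0.03908
At α=0.05: p < α → reject H₀

reject H₀: yes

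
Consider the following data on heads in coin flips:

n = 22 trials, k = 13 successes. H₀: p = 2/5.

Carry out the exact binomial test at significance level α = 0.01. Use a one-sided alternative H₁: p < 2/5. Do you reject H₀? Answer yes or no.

reject H₀: no

Exact binomial: n=22, k=13, p₀=2/5=0.4000
P(X≤13) from Σ C(n,i)·p₀^i·(1−p₀)^(n−i)
p-value (one-sided, H₁ less) = 0.97853
At α=0.01: p ≥ α → fail to reject H₀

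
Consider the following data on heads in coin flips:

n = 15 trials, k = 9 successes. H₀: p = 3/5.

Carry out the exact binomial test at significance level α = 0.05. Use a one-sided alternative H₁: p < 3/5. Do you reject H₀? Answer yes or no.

reject H₀: no

Exact binomial: n=15, k=9, p₀=3/5=0.6000
P(X≤9) from Σ C(n,i)·p₀^i·(1−p₀)^(n−i)
p-value (one-sided, H₁ less) = 0.59678
At α=0.05: p ≥ α → fail to reject H₀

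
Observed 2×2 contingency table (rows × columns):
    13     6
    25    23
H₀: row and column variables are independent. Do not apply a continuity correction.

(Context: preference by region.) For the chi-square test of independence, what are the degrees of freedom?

degrees of freedom = 1

df = (r−1)(c−1) = (2−1)·(2−1) = 1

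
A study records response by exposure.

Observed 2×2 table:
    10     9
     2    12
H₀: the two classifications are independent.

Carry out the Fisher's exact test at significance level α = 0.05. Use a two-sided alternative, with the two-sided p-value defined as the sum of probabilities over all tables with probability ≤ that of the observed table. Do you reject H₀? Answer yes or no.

Margins: r₁=19, r₂=14, c₁=12, c₂=21, n=33
p_obs = C(19,10)·C(14,2)/C(33,12); sum pmf over tables with pmf ≤ p_obs
p-value (two-sided) = 0.03279
At α=0.05: p < α → reject H₀

reject H₀: yes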